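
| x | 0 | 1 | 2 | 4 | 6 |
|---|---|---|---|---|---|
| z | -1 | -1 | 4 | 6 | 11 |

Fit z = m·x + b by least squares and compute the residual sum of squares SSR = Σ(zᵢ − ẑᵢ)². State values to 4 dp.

SSR = 5.1379

MᵀM·[m, b]ᵀ = Mᵀz reads: 57·m + 13·b = 97;  13·m + 5·b = 19.
Eliminating b: 5·(row 1) − 13·(row 2) gives 116·m = 5·97 − 13·19 = 238, so m = 119/58.
Then b = (19 − 13·(119/58))/5 = -89/58.
Residuals: 31/58, -44/29, 83/58, -39/58, 13/58; SSR = 149/29.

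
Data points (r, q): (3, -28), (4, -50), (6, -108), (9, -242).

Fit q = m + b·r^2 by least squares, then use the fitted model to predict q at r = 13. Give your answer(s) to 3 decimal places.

Normal-equation sums: Σ1 = 4, Σr^2 = 142, Σr^2·r^2 = 8194.
And Σq = -428, Σr^2·q = -24542.
MᵀM·[m, b]ᵀ = Mᵀq becomes [[4, 142]; [142, 8194]]·[m, b]ᵀ = [-428, -24542]ᵀ.
Eliminating b: 8194·(row 1) − 142·(row 2) gives 12612·m = 8194·(-428) − 142·(-24542) = -22068, so m = -1839/1051.
Then b = ((-24542) − 142·(-1839/1051))/8194 = -3116/1051.
At r = 13: q̂ = (-1839/1051)·(1) + (-3116/1051)·(169) = -528443/1051.

q̂ = -502.800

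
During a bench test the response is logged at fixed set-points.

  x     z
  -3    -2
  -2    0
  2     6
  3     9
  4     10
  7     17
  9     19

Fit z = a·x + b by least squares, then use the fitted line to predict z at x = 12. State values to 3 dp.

ẑ = 24.861

Forming MᵀM = [[172, 20]; [20, 7]] and Mᵀz = [375, 59]ᵀ gives MᵀM·[a, b]ᵀ = Mᵀz.
Determinant 172·7 − 20² = 804.
a = (375·7 − 20·59)/804 = 1445/804; b = (172·59 − 20·375)/804 = 662/201.
At x = 12: ẑ = (1445/804)·(12) + (662/201)·(1) = 4997/201.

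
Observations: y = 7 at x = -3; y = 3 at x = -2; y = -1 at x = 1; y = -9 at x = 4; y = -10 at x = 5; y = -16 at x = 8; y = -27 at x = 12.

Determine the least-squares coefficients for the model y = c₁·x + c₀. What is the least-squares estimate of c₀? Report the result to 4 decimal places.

c₀ = 0.1735

Entries of AᵀA: Σx·x = 263, Σx = 25, Σ1 = 7.
For Aᵀy: Σx·y = -566, Σy = -53.
So AᵀA·[c₁, c₀]ᵀ = Aᵀy: [[263, 25]; [25, 7]]·[c₁, c₀]ᵀ = [-566, -53]ᵀ.
Eliminating c₀: 7·(row 1) − 25·(row 2) gives 1216·c₁ = 7·(-566) − 25·(-53) = -2637, so c₁ = -2637/1216.
Then c₀ = ((-53) − 25·(-2637/1216))/7 = 211/1216.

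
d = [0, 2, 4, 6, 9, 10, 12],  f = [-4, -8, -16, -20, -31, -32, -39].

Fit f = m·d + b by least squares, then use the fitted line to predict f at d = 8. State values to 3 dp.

With design matrix A, AᵀA = [[381, 43]; [43, 7]] and Aᵀf = [-1267, -150]ᵀ.
Eliminating b: 7·(row 1) − 43·(row 2) gives 818·m = 7·(-1267) − 43·(-150) = -2419, so m = -2419/818.
Then b = ((-150) − 43·(-2419/818))/7 = -2669/818.
At d = 8: f̂ = (-2419/818)·(8) + (-2669/818)·(1) = -22021/818.

f̂ = -26.921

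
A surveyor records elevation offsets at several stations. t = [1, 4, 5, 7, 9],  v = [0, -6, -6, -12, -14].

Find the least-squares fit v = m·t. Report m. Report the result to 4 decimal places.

With design matrix A, AᵀA = [[172]] and Aᵀv = [-264]ᵀ.
Hence m = -264 / 172 ≈ -1.53488.

m = -1.5349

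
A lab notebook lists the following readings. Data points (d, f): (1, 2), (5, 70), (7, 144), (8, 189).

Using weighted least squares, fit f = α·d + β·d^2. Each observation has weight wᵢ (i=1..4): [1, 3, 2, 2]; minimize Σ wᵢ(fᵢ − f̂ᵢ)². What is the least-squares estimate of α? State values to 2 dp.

With design matrix X, XᵀWX = [[302, 2086]; [2086, 14870]] and XᵀWf = [6092, 43556]ᵀ.
Determinant 302·14870 − 2086² = 139344.
α = (6092·14870 − 2086·43556)/139344 = -16861/8709; β = (302·43556 − 2086·6092)/139344 = 27875/8709.

α = -1.94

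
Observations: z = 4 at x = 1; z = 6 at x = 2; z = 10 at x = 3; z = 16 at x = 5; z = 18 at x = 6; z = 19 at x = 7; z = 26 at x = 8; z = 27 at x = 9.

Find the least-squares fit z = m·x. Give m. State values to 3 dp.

MᵀM·[m]ᵀ = Mᵀz reads: 269·m = 818.
Hence m = 818 / 269 ≈ 3.04089.

m = 3.041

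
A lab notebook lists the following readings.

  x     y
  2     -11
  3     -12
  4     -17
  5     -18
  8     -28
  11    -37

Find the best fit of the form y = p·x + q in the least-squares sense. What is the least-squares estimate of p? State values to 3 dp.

p = -2.965

Entries of AᵀA: Σx·x = 239, Σx = 33, Σ1 = 6.
Moment sums: Σx·y = -847, Σy = -123.
So AᵀA·[p, q]ᵀ = Aᵀy: [[239, 33]; [33, 6]]·[p, q]ᵀ = [-847, -123]ᵀ.
Eliminating q: 6·(row 1) − 33·(row 2) gives 345·p = 6·(-847) − 33·(-123) = -1023, so p = -341/115.
Then q = ((-123) − 33·(-341/115))/6 = -482/115.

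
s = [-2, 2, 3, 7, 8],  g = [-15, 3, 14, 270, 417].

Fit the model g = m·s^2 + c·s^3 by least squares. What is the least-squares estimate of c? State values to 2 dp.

Setting ∂/∂m … = 0 gives: 6610·m + 49818·c = 39996;  49818·m + 380650·c = 306636.
Eliminating c: 380650·(row 1) − 49818·(row 2) gives 34263376·m = 380650·39996 − 49818·306636 = -51514848, so m = -19998/13301.
Then c = (306636 − 49818·(-19998/13301))/380650 = 13332/13301.

c = 1.00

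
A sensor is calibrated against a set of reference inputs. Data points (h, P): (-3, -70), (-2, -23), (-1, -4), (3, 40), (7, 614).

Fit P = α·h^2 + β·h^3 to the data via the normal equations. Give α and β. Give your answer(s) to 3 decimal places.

With design matrix X, XᵀX = [[2580, 16774]; [16774, 119172]] and XᵀP = [29720, 213760]ᵀ.
Eliminating β: 119172·(row 1) − 16774·(row 2) gives 26096684·α = 119172·29720 − 16774·213760 = -43818400, so α = -10954600/6524171.
Then β = (213760 − 16774·(-10954600/6524171))/119172 = 13244380/6524171.

α = -1.679, β = 2.030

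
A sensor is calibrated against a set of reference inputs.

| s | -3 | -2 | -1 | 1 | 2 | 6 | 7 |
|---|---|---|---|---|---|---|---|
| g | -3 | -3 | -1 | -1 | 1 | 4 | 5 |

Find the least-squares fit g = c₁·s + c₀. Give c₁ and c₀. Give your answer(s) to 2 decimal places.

c₁ = 0.82, c₀ = -0.88

Sums needed: Σs·s = 104, Σs = 10, Σ1 = 7.
Moment sums: Σs·g = 76, Σg = 2.
Normal equations: [[104, 10]; [10, 7]]·[c₁, c₀]ᵀ = [76, 2]ᵀ.
Determinant 104·7 − 10² = 628.
c₁ = (76·7 − 10·2)/628 = 128/157; c₀ = (104·2 − 10·76)/628 = -138/157.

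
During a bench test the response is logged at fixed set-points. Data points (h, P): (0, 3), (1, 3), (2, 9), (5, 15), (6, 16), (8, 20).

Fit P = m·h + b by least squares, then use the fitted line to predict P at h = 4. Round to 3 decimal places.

P̂ = 11.743

The normal system XᵀX·[m, b]ᵀ = XᵀP is [[130, 22]; [22, 6]]·[m, b]ᵀ = [352, 66]ᵀ.
Determinant 130·6 − 22² = 296.
m = (352·6 − 22·66)/296 = 165/74; b = (130·66 − 22·352)/296 = 209/74.
At h = 4: P̂ = (165/74)·(4) + (209/74)·(1) = 869/74.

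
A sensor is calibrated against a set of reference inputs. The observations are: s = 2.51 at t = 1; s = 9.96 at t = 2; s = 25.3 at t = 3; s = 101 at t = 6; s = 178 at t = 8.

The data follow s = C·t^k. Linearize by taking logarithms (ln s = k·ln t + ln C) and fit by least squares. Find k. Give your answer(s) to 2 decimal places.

Linearized form: ln s = k·ln t + ln C. From the 5 transformed points,
Σln t = 5.6630, Σ(ln t)² = 9.2219, Σln s = 16.2466, Σln t·ln s = 24.1871.
Equations: 9.2219·k + 5.6630·ln C = 24.1871;  5.6630·k + 5·ln C = 16.2466.
Solving (det = 14.0403): k = 2.06061, ln C = 0.91548.

k = 2.06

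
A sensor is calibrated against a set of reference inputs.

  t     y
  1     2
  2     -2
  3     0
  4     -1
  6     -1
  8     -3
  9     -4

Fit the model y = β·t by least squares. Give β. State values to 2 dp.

The normal equations are: 211·β = -72.
(Σt·t = 211, Σt·y = -72.)
Hence β = -72 / 211 ≈ -0.341232.

β = -0.34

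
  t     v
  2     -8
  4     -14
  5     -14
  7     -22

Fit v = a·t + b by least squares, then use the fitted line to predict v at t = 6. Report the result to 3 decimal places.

Sums needed: Σt·t = 94, Σt = 18, Σ1 = 4.
Right-hand side: Σt·v = -296, Σv = -58.
So XᵀX·[a, b]ᵀ = Xᵀv: [[94, 18]; [18, 4]]·[a, b]ᵀ = [-296, -58]ᵀ.
Determinant 94·4 − 18² = 52.
a = ((-296)·4 − 18·(-58))/52 = -35/13; b = (94·(-58) − 18·(-296))/52 = -31/13.
At t = 6: v̂ = (-35/13)·(6) + (-31/13)·(1) = -241/13.

v̂ = -18.538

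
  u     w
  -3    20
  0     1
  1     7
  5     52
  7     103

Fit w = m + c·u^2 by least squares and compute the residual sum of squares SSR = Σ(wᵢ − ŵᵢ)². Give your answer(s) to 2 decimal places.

SSR = 11.43

The normal system MᵀM·[m, c]ᵀ = Mᵀw is [[5, 84]; [84, 3108]]·[m, c]ᵀ = [183, 6534]ᵀ.
Determinant 5·3108 − 84² = 8484.
m = (183·3108 − 84·6534)/8484 = 237/101; c = (5·6534 − 84·183)/8484 = 2883/1414.
Residuals: -985/1414, -136/101, 3697/1414, -1865/1414, 151/202; SSR = 8083/707.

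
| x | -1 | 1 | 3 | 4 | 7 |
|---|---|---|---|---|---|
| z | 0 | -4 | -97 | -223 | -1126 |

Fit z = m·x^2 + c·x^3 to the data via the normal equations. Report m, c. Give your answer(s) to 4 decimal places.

m = -1.7984, c = -3.0260

Forming MᵀM = [[2740, 18074]; [18074, 122476]] and Mᵀz = [-59619, -403113]ᵀ gives MᵀM·[m, c]ᵀ = Mᵀz.
Determinant 2740·122476 − 18074² = 8914764.
m = ((-59619)·122476 − 18074·(-403113))/8914764 = -2672047/1485794; c = (2740·(-403113) − 18074·(-59619))/8914764 = -4495969/1485794.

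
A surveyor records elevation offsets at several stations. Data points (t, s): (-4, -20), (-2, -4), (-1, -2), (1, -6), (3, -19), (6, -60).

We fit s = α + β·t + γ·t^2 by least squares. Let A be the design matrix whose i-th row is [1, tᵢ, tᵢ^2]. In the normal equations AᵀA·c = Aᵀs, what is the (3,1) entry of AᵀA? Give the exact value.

Row 3 ↔ basis t^2, column 1 ↔ basis 1, so (AᵀA)_{3,1} = Σᵢ t^2 = (16)·(1) + (4)·(1) + (1)·(1) + (1)·(1) + (9)·(1) + (36)·(1) = 67.

67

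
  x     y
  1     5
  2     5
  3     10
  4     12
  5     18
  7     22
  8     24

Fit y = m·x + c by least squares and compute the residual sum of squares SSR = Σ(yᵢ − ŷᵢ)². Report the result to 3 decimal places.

Normal-equation sums: Σx·x = 168, Σx = 30, Σ1 = 7.
Right-hand side: Σx·y = 529, Σy = 96.
Normal equations: [[168, 30]; [30, 7]]·[m, c]ᵀ = [529, 96]ᵀ.
Determinant 168·7 − 30² = 276.
m = (529·7 − 30·96)/276 = 823/276; c = (168·96 − 30·529)/276 = 43/46.
Residuals: 13/12, -131/69, 11/92, -119/138, 595/276, 53/276, -109/138; SSR = 2993/276.

SSR = 10.844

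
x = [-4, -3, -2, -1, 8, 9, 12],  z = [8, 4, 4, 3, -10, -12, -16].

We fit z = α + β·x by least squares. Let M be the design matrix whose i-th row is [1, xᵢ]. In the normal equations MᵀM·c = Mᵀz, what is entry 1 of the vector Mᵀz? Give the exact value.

-19

Entry 1 ↔ basis 1, so (Mᵀz)_{1} = Σᵢ zᵢ = (1)·(8) + (1)·(4) + (1)·(4) + (1)·(3) + (1)·(-10) + (1)·(-12) + (1)·(-16) = -19.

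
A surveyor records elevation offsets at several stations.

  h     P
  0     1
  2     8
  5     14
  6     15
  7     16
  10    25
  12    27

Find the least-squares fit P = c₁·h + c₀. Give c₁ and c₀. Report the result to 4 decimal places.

With design matrix A, AᵀA = [[358, 42]; [42, 7]] and AᵀP = [862, 106]ᵀ.
Δ = 358·7 − 42² = 742.
c₁ = (862·7 − 42·106)/742 = 113/53; c₀ = (358·106 − 42·862)/742 = 872/371.

c₁ = 2.1321, c₀ = 2.3504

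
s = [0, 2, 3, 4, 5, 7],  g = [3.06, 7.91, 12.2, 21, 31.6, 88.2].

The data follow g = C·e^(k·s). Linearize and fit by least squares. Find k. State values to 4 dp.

k = 0.4784

With ln gᵢ as the transformed response and sᵢ as the regressor:
Σs = 21.0000, Σ(s)² = 103.0000, Σln g = 16.6653, Σs·ln g = 72.4417.
Equations: 103.0000·k + 21.0000·ln C = 72.4417;  21.0000·k + 6·ln C = 16.6653.
Δ = 103.0000·6 − (21.0000)² = 177.0000; k = (72.4417·6 − 21.0000·16.6653)/177.0000 = 0.47842, ln C = (103.0000·16.6653 − 21.0000·72.4417)/177.0000 = 1.10309.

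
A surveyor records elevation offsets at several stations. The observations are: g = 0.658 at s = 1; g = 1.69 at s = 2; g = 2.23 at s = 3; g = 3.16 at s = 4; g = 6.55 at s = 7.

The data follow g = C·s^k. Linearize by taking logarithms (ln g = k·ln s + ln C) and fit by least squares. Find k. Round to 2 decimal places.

Let Y = ln g. Fitting Y = k·ln s + ln C by least squares:
Σln s = 5.1240, Σ(ln s)² = 7.3958, Σln g = 3.9382, Σln s·ln g = 6.4971.
Equations: 7.3958·k + 5.1240·ln C = 6.4971;  5.1240·k + 5·ln C = 3.9382.
Solving (det = 10.7239): k = 1.14755, ln C = -0.38836.

k = 1.15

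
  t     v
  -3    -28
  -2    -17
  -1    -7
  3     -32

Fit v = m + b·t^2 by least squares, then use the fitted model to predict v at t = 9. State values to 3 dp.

With design matrix A, AᵀA = [[4, 23]; [23, 179]] and Aᵀv = [-84, -615]ᵀ.
det = 4·179 − 23² = 187.
m = ((-84)·179 − 23·(-615))/187 = -81/17; b = (4·(-615) − 23·(-84))/187 = -48/17.
At t = 9: v̂ = (-81/17)·(1) + (-48/17)·(81) = -3969/17.

v̂ = -233.471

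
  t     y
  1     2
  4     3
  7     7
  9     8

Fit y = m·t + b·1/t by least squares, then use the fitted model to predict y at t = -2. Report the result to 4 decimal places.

The normal equations are: 147·m + 4·b = 135;  4·m + (69553/63504)·b = 167/36.
Δ = 147·(69553/63504) − 4² = 62641/432.
m = (135·(69553/63504) − 4·(167/36))/(62641/432) = 2737101/3069409; b = (147·(167/36) − 4·135)/(62641/432) = 61308/62641.
At t = -2: ŷ = (2737101/3069409)·(-2) + (61308/62641)·(-1/2) = -6976248/3069409.

ŷ = -2.2728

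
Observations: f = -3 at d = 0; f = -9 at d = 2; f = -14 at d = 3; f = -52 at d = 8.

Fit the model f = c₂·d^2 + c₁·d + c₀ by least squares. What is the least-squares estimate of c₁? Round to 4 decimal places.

With design matrix A, AᵀA = [[4193, 547, 77]; [547, 77, 13]; [77, 13, 4]] and Aᵀf = [-3490, -476, -78]ᵀ.
Row-reducing yields c₂ = -683/1364, c₁ = -2901/1364, c₀ = -2011/682.

c₁ = -2.1268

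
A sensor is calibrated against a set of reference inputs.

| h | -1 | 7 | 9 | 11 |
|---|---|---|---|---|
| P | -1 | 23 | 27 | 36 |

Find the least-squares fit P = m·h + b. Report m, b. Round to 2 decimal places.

m = 2.99, b = 1.79

From the data, Σh·h = 252, Σh = 26, Σ1 = 4.
For AᵀP: Σh·P = 801, ΣP = 85.
Eliminating b: 4·(row 1) − 26·(row 2) gives 332·m = 4·801 − 26·85 = 994, so m = 497/166.
Then b = (85 − 26·(497/166))/4 = 297/166.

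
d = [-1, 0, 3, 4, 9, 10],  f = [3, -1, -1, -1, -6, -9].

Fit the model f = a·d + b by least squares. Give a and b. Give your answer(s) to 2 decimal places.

Entries of XᵀX: Σd·d = 207, Σd = 25, Σ1 = 6.
Moment sums: Σd·f = -154, Σf = -15.
Δ = 207·6 − 25² = 617.
a = ((-154)·6 − 25·(-15))/617 = -549/617; b = (207·(-15) − 25·(-154))/617 = 745/617.

a = -0.89, b = 1.21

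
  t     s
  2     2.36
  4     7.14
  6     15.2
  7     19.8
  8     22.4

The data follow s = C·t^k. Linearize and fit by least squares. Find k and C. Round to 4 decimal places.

Taking logs, ln s = k·ln t + ln C, so regress ln s on ln t.
Σln t = 7.8966, Σ(ln t)² = 13.7233, Σln s = 11.6404, Σln t·ln s = 20.4711.
Equations: 13.7233·k + 7.8966·ln C = 20.4711;  7.8966·k + 5·ln C = 11.6404.
Δ = 13.7233·5 − (7.8966)² = 6.2610; k = (20.4711·5 − 7.8966·11.6404)/6.2610 = 1.66690, ln C = (13.7233·11.6404 − 7.8966·20.4711)/6.2610 = -0.30447, so C = exp(-0.30447) = 0.73751.

k = 1.6669, C = 0.7375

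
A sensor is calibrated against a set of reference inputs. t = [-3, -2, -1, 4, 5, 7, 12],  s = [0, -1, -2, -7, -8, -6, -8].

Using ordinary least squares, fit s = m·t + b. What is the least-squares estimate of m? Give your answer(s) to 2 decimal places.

The normal system XᵀX·[m, b]ᵀ = Xᵀs is [[248, 22]; [22, 7]]·[m, b]ᵀ = [-202, -32]ᵀ.
Determinant 248·7 − 22² = 1252.
m = ((-202)·7 − 22·(-32))/1252 = -355/626; b = (248·(-32) − 22·(-202))/1252 = -873/313.

m = -0.57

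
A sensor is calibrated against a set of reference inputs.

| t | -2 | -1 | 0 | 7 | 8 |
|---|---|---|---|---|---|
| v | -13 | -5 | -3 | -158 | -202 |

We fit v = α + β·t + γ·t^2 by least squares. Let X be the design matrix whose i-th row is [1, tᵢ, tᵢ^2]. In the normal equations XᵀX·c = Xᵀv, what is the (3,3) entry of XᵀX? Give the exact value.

6514

Row 3 ↔ basis t^2, column 3 ↔ basis t^2, so (XᵀX)_{3,3} = Σᵢ (t^2)·(t^2) = (4)·(4) + (1)·(1) + (0)·(0) + (49)·(49) + (64)·(64) = 6514.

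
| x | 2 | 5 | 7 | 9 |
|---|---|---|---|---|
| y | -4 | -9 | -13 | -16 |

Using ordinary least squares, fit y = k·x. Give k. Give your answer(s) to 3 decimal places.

Entries of AᵀA: Σx·x = 159.
And Σx·y = -288.
Normal equations: [[159]]·[k]ᵀ = [-288]ᵀ.
Hence k = -288 / 159 ≈ -1.81132.

k = -1.811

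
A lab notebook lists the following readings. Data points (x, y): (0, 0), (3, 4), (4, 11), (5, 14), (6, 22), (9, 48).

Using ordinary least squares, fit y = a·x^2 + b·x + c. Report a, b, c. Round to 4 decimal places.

Normal-equation sums: Σx^2·x^2 = 8819, Σx^2·x = 1161, Σx^2 = 167, Σx·x = 167, Σx = 27, Σ1 = 6.
Moment sums: Σx^2·y = 5242, Σx·y = 690, Σy = 99.
Inverting the 3×3 Gram matrix, [a, b, c]ᵀ = [33/56, 51/728, -79/364]ᵀ.

a = 0.5893, b = 0.0701, c = -0.2170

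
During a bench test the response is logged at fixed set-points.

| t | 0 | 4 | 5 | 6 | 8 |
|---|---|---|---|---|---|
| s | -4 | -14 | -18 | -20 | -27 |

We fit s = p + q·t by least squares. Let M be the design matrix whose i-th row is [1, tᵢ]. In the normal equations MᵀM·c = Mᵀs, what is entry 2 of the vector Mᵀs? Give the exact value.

-482

Entry 2 ↔ basis t, so (Mᵀs)_{2} = Σᵢ (t)·sᵢ = (0)·(-4) + (4)·(-14) + (5)·(-18) + (6)·(-20) + (8)·(-27) = -482.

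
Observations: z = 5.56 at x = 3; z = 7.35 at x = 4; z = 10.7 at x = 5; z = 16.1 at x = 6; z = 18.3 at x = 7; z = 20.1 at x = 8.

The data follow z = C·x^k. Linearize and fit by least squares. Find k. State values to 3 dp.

Let Y = ln z. Fitting Y = k·ln x + ln C by least squares:
Σln x = 9.9115, Σ(ln x)² = 17.0401, Σln z = 14.7670, Σln x·ln z = 25.3401.
Normal system: [[17.0401, 9.9115]; [9.9115, 6]]·[k, ln C]ᵀ = [25.3401, 14.7670]ᵀ.
Slope k = (n·Σln x·ln z − Σln x·Σln z)/(n·Σ(ln x)² − (Σln x)²) = (6·25.3401 − 9.9115·14.7670)/4.0036 = 1.41836; ln C = (Σln z − k·Σln x)/n = 0.11816.

k = 1.418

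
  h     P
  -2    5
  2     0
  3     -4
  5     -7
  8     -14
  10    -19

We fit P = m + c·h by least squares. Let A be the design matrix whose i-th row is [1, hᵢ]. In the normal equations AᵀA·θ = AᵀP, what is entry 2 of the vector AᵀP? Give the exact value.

-359

Entry 2 ↔ basis h, so (AᵀP)_{2} = Σᵢ (h)·Pᵢ = (-2)·(5) + (2)·(0) + (3)·(-4) + (5)·(-7) + (8)·(-14) + (10)·(-19) = -359.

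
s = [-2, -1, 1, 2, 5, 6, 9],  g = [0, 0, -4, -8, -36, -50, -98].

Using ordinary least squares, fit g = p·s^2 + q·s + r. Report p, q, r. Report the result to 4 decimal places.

p = -0.9520, q = -2.2858, r = -0.7980

The normal system MᵀM·[p, q, r]ᵀ = Mᵀg is [[8516, 1070, 152]; [1070, 152, 20]; [152, 20, 7]]·[p, q, r]ᵀ = [-10674, -1382, -196]ᵀ.
Row-reducing yields p = -21559/22647, q = -51767/22647, r = -6024/7549.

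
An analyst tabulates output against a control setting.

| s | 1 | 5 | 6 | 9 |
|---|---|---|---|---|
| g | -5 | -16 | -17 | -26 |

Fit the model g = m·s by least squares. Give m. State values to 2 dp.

m = -2.94

With design matrix M, MᵀM = [[143]] and Mᵀg = [-421]ᵀ.
m = (-421)/143 = -2.94406.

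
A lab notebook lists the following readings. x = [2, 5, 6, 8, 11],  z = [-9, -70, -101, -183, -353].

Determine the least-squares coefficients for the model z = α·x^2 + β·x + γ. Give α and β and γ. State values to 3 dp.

α = -3.035, β = 1.290, γ = 0.310

Entries of AᵀA: Σx^2·x^2 = 20674, Σx^2·x = 2192, Σx^2 = 250, Σx·x = 250, Σx = 32, Σ1 = 5.
Right-hand side: Σx^2·z = -59847, Σx·z = -6321, Σz = -716.
AᵀA·[α, β, γ]ᵀ = Aᵀz becomes [[20674, 2192, 250]; [2192, 250, 32]; [250, 32, 5]]·[α, β, γ]ᵀ = [-59847, -6321, -716]ᵀ.
Inverting the 3×3 Gram matrix, [α, β, γ]ᵀ = [-3697/1218, 1571/1218, 9/29]ᵀ.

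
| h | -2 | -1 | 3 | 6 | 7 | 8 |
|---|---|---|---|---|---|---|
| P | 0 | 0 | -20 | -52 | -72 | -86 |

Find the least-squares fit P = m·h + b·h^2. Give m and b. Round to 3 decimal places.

Normal-equation sums: Σh·h = 163, Σh·h^2 = 1089, Σh^2·h^2 = 7891.
For MᵀP: Σh·P = -1564, Σh^2·P = -11084.
So MᵀM·[m, b]ᵀ = MᵀP: [[163, 1089]; [1089, 7891]]·[m, b]ᵀ = [-1564, -11084]ᵀ.
Eliminating b: 7891·(row 1) − 1089·(row 2) gives 100312·m = 7891·(-1564) − 1089·(-11084) = -271048, so m = -33881/12539.
Then b = ((-11084) − 1089·(-33881/12539))/7891 = -12937/12539.

m = -2.702, b = -1.032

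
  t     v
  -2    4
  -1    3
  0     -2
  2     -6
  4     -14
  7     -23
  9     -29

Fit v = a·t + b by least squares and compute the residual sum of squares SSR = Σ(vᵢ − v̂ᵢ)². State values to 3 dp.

MᵀM·[a, b]ᵀ = Mᵀv reads: 155·a + 19·b = -501;  19·a + 7·b = -67.
(Σt·t = 155, Σt = 19, Σ1 = 7, Σt·v = -501, Σv = -67.)
Δ = 155·7 − 19² = 724.
a = ((-501)·7 − 19·(-67))/724 = -1117/362; b = (155·(-67) − 19·(-501))/724 = -433/362.
Residuals: -353/362, 201/181, -291/362, 495/362, -167/362, -37/181, -6/181; SSR = 897/181.

SSR = 4.956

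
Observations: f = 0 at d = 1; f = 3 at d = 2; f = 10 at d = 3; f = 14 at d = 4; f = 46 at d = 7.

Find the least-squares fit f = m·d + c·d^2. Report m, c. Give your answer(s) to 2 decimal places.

m = -0.11, c = 0.95

Compute the Gram sums: Σd·d = 79, Σd·d^2 = 443, Σd^2·d^2 = 2755.
Moment sums: Σd·f = 414, Σd^2·f = 2580.
XᵀX·[m, c]ᵀ = Xᵀf becomes [[79, 443]; [443, 2755]]·[m, c]ᵀ = [414, 2580]ᵀ.
Δ = 79·2755 − 443² = 21396.
m = (414·2755 − 443·2580)/21396 = -395/3566; c = (79·2580 − 443·414)/21396 = 3403/3566.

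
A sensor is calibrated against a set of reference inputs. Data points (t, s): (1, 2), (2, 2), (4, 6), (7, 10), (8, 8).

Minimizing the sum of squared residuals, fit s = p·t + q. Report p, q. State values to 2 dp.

Setting ∂/∂p … = 0 gives: 134·p + 22·q = 164;  22·p + 5·q = 28.
(Σt·t = 134, Σt = 22, Σ1 = 5, Σt·s = 164, Σs = 28.)
Eliminating q: 5·(row 1) − 22·(row 2) gives 186·p = 5·164 − 22·28 = 204, so p = 34/31.
Then q = (28 − 22·(34/31))/5 = 24/31.

p = 1.10, q = 0.77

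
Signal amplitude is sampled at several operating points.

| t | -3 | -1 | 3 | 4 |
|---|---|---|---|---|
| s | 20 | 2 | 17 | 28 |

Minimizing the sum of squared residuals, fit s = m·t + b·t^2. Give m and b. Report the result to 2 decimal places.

Compute the Gram sums: Σt·t = 35, Σt·t^2 = 63, Σt^2·t^2 = 419.
Right-hand side: Σt·s = 101, Σt^2·s = 783.
Δ = 35·419 − 63² = 10696.
m = (101·419 − 63·783)/10696 = -3505/5348; b = (35·783 − 63·101)/10696 = 1503/764.

m = -0.66, b = 1.97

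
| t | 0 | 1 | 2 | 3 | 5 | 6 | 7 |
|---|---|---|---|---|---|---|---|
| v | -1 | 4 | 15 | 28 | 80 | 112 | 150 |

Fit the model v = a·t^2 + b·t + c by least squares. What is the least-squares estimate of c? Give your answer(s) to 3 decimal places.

c = -0.865

Normal-equation sums: Σt^2·t^2 = 4420, Σt^2·t = 720, Σt^2 = 124, Σt·t = 124, Σt = 24, Σ1 = 7.
Right-hand side: Σt^2·v = 13698, Σt·v = 2240, Σv = 388.
Inverting the 3×3 Gram matrix, [a, b, c]ᵀ = [14401/5082, 1506/847, -314/363]ᵀ.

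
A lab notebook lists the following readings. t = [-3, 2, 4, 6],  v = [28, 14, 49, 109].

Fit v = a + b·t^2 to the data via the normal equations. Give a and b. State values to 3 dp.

Normal-equation sums: Σ1 = 4, Σt^2 = 65, Σt^2·t^2 = 1649.
Right-hand side: Σv = 200, Σt^2·v = 5016.
MᵀM·[a, b]ᵀ = Mᵀv becomes [[4, 65]; [65, 1649]]·[a, b]ᵀ = [200, 5016]ᵀ.
Eliminating b: 1649·(row 1) − 65·(row 2) gives 2371·a = 1649·200 − 65·5016 = 3760, so a = 3760/2371.
Then b = (5016 − 65·(3760/2371))/1649 = 7064/2371.

a = 1.586, b = 2.979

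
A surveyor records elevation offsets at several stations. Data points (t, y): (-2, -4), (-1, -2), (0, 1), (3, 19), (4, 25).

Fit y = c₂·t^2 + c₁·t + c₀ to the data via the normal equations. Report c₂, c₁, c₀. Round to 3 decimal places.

From the data, Σt^2·t^2 = 354, Σt^2·t = 82, Σt^2 = 30, Σt·t = 30, Σt = 4, Σ1 = 5.
Right-hand side: Σt^2·y = 553, Σt·y = 167, Σy = 39.
So XᵀX·[c₂, c₁, c₀]ᵀ = Xᵀy: [[354, 82, 30]; [82, 30, 4]; [30, 4, 5]]·[c₂, c₁, c₀]ᵀ = [553, 167, 39]ᵀ.
Inverting the 3×3 Gram matrix, [c₂, c₁, c₀]ᵀ = [29/56, 221/56, 43/28]ᵀ.

c₂ = 0.518, c₁ = 3.946, c₀ = 1.536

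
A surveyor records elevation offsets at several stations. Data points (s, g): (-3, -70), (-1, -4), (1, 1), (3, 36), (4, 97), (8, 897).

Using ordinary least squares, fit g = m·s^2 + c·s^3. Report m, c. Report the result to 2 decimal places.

m = -1.87, c = 1.99

The normal equations are: 4516·m + 33792·c = 58651;  33792·m + 267700·c = 468339.
Δ = 4516·267700 − 33792² = 67033936.
m = (58651·267700 − 33792·468339)/67033936 = -31309697/16758484; c = (4516·468339 − 33792·58651)/67033936 = 33271083/16758484.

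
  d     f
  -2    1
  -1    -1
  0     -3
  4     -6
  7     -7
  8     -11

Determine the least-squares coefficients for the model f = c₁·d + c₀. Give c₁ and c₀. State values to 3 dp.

c₁ = -0.985, c₀ = -1.872

The normal equations are: 134·c₁ + 16·c₀ = -162;  16·c₁ + 6·c₀ = -27.
(Σd·d = 134, Σd = 16, Σ1 = 6, Σd·f = -162, Σf = -27.)
Eliminating c₀: 6·(row 1) − 16·(row 2) gives 548·c₁ = 6·(-162) − 16·(-27) = -540, so c₁ = -135/137.
Then c₀ = ((-27) − 16·(-135/137))/6 = -513/274.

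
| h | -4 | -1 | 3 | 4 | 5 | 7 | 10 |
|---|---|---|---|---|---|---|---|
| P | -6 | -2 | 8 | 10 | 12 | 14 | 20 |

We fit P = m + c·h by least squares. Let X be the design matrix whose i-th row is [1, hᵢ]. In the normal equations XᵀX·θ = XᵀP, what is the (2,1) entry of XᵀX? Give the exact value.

Row 2 ↔ basis h, column 1 ↔ basis 1, so (XᵀX)_{2,1} = Σᵢ h = (-4)·(1) + (-1)·(1) + (3)·(1) + (4)·(1) + (5)·(1) + (7)·(1) + (10)·(1) = 24.

24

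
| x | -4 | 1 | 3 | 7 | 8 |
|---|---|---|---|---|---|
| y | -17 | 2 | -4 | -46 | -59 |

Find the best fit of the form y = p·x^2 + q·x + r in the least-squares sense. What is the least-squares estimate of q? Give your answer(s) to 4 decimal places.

q = 0.6794

Forming AᵀA = [[6835, 819, 139]; [819, 139, 15]; [139, 15, 5]] and Aᵀy = [-6336, -736, -124]ᵀ gives AᵀA·[p, q, r]ᵀ = Aᵀy.
Inverting the 3×3 Gram matrix, [p, q, r]ᵀ = [-39131/36766, 24977/36766, 50557/18383]ᵀ.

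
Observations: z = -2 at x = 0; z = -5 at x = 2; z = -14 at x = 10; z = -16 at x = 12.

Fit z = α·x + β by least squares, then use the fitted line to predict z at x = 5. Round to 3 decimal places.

ẑ = -8.096

Setting ∂/∂α … = 0 gives: 248·α + 24·β = -342;  24·α + 4·β = -37.
(Σx·x = 248, Σx = 24, Σ1 = 4, Σx·z = -342, Σz = -37.)
det = 248·4 − 24² = 416.
α = ((-342)·4 − 24·(-37))/416 = -15/13; β = (248·(-37) − 24·(-342))/416 = -121/52.
At x = 5: ẑ = (-15/13)·(5) + (-121/52)·(1) = -421/52.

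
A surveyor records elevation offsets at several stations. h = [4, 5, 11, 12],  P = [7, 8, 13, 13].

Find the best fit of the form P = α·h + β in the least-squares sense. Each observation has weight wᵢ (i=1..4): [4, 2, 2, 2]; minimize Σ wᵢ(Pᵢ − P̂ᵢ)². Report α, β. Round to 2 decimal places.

α = 0.79, β = 3.94

Forming AᵀWA = [[644, 72]; [72, 10]] and AᵀWP = [790, 96]ᵀ gives AᵀWA·[α, β]ᵀ = AᵀWP.
Δ = 644·10 − 72² = 1256.
α = (790·10 − 72·96)/1256 = 247/314; β = (644·96 − 72·790)/1256 = 618/157.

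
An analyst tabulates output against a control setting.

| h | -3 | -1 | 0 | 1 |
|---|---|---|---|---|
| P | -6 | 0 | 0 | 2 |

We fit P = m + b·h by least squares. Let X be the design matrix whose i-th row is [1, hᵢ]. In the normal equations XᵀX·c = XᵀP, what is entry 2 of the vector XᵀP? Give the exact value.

20

Entry 2 ↔ basis h, so (XᵀP)_{2} = Σᵢ (h)·Pᵢ = (-3)·(-6) + (-1)·(0) + (0)·(0) + (1)·(2) = 20.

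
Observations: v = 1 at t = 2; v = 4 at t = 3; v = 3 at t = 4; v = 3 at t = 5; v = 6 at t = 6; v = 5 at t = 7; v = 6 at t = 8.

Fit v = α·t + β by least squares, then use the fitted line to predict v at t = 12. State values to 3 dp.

AᵀA·[α, β]ᵀ = Aᵀv reads: 203·α + 35·β = 160;  35·α + 7·β = 28.
Δ = 203·7 − 35² = 196.
α = (160·7 − 35·28)/196 = 5/7; β = (203·28 − 35·160)/196 = 3/7.
At t = 12: v̂ = (5/7)·(12) + (3/7)·(1) = 9.

v̂ = 9.000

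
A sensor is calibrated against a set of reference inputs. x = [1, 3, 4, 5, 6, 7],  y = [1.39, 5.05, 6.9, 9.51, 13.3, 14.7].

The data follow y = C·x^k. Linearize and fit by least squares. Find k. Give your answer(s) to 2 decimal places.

k = 1.23

Let Y = ln y. Fitting Y = k·ln x + ln C by least squares:
AᵀA = [[12.7160, 7.8320]; [7.8320, 6]], rhs = [17.9487, 11.4082]ᵀ  (here Σln x = 7.8320, Σ(ln x)² = 12.7160, Σln y = 11.4082, Σln x·ln y = 17.9487).
Δ = 12.7160·6 − (7.8320)² = 14.9557; k = (17.9487·6 − 7.8320·11.4082)/14.9557 = 1.22651, ln C = (12.7160·11.4082 − 7.8320·17.9487)/14.9557 = 0.30035.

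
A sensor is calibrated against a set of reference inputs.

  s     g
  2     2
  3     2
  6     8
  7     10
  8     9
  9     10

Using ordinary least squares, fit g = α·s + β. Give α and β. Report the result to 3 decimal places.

The normal equations are: 243·α + 35·β = 290;  35·α + 6·β = 41.
Eliminating β: 6·(row 1) − 35·(row 2) gives 233·α = 6·290 − 35·41 = 305, so α = 305/233.
Then β = (41 − 35·(305/233))/6 = -187/233.

α = 1.309, β = -0.803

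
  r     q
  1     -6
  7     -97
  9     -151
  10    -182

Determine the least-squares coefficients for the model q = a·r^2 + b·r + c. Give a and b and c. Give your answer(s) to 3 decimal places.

Sums needed: Σr^2·r^2 = 18963, Σr^2·r = 2073, Σr^2 = 231, Σr·r = 231, Σr = 27, Σ1 = 4.
Moment sums: Σr^2·q = -35190, Σr·q = -3864, Σq = -436.
Inverting the 3×3 Gram matrix, [a, b, c]ᵀ = [-661/452, -7867/2260, -1187/1130]ᵀ.

a = -1.462, b = -3.481, c = -1.050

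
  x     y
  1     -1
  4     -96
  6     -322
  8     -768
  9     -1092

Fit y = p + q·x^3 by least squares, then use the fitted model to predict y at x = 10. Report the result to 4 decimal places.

ŷ = -1498.6370

Entries of AᵀA: Σ1 = 5, Σx^3 = 1522, Σx^3·x^3 = 844338.
Right-hand side: Σy = -2279, Σx^3·y = -1264981.
AᵀA·[p, q]ᵀ = Aᵀy becomes [[5, 1522]; [1522, 844338]]·[p, q]ᵀ = [-2279, -1264981]ᵀ.
Eliminating q: 844338·(row 1) − 1522·(row 2) gives 1905206·p = 844338·(-2279) − 1522·(-1264981) = 1054780, so p = 527390/952603.
Then q = ((-1264981) − 1522·(527390/952603))/844338 = -2856267/1905206.
At x = 10: ŷ = (527390/952603)·(1) + (-2856267/1905206)·(1000) = -1427606110/952603.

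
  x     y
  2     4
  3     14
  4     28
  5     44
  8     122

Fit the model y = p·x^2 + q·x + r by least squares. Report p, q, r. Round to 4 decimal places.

Entries of MᵀM: Σx^2·x^2 = 5074, Σx^2·x = 736, Σx^2 = 118, Σx·x = 118, Σx = 22, Σ1 = 5.
Right-hand side: Σx^2·y = 9498, Σx·y = 1358, Σy = 212.
So MᵀM·[p, q, r]ᵀ = Mᵀy: [[5074, 736, 118]; [736, 118, 22]; [118, 22, 5]]·[p, q, r]ᵀ = [9498, 1358, 212]ᵀ.
Solving the 3×3 system (Gaussian elimination) gives p = 3883/1911, q = -1381/1911, r = -216/91.

p = 2.0319, q = -0.7227, r = -2.3736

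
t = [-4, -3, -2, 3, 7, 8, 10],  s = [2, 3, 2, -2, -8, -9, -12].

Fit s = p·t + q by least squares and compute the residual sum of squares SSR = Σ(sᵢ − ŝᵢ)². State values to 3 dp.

SSR = 6.883

XᵀX·[p, q]ᵀ = Xᵀs reads: 251·p + 19·q = -275;  19·p + 7·q = -24.
(Σt·t = 251, Σt = 19, Σ1 = 7, Σt·s = -275, Σs = -24.)
Δ = 251·7 − 19² = 1396.
p = ((-275)·7 − 19·(-24))/1396 = -1469/1396; q = (251·(-24) − 19·(-275))/1396 = -799/1396.
Residuals: -2285/1396, 145/349, 653/1396, 1207/698, -43/698, -13/1396, -1263/1396; SSR = 9609/1396.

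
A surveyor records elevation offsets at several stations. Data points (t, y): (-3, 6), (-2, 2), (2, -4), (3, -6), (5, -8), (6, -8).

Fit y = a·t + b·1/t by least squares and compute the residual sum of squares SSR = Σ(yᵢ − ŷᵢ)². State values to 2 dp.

Normal-equation sums: Σt·t = 87, Σt·1/t = 6, Σ1/t·1/t = 79/100.
Moment sums: Σt·y = -136, Σ1/t·y = -149/15.
XᵀX·[a, b]ᵀ = Xᵀy becomes [[87, 6]; [6, 79/100]]·[a, b]ᵀ = [-136, -149/15]ᵀ.
Eliminating b: (79/100)·(row 1) − 6·(row 2) gives (3273/100)·a = (79/100)·(-136) − 6·(-149/15) = -1196/25, so a = -4784/3273.
Then b = ((-149/15) − 6·(-4784/3273))/(79/100) = -4820/3273.
Residuals: 11038/9819, -5432/3273, -1114/3273, -11038/9819, -1300/3273, 9970/9819; SSR = 64672/9819.

SSR = 6.59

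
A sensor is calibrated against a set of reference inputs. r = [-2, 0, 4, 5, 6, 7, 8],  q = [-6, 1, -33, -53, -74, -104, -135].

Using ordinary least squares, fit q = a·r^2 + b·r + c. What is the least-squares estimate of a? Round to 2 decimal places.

Sums needed: Σr^2·r^2 = 8690, Σr^2·r = 1252, Σr^2 = 194, Σr·r = 194, Σr = 28, Σ1 = 7.
Right-hand side: Σr^2·q = -18277, Σr·q = -2637, Σq = -404.
AᵀA·[a, b, c]ᵀ = Aᵀq becomes [[8690, 1252, 194]; [1252, 194, 28]; [194, 28, 7]]·[a, b, c]ᵀ = [-18277, -2637, -404]ᵀ.
Inverting the 3×3 Gram matrix, [a, b, c]ᵀ = [-331097/157938, -44543/157938, 39835/26323]ᵀ.

a = -2.10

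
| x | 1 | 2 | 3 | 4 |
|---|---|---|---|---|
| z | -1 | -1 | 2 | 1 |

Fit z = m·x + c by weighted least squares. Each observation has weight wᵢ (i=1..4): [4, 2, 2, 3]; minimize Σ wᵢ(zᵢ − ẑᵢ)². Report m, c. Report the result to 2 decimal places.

m = 0.82, c = -1.86

With design matrix A, AᵀWA = [[78, 26]; [26, 11]] and AᵀWz = [16, 1]ᵀ.
Eliminating c: 11·(row 1) − 26·(row 2) gives 182·m = 11·16 − 26·1 = 150, so m = 75/91.
Then c = (1 − 26·(75/91))/11 = -13/7.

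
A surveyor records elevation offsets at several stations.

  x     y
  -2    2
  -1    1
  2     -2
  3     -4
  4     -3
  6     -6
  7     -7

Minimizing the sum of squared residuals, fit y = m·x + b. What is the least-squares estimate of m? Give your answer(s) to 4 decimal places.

Sums needed: Σx·x = 119, Σx = 19, Σ1 = 7.
And Σx·y = -118, Σy = -19.
Normal equations: [[119, 19]; [19, 7]]·[m, b]ᵀ = [-118, -19]ᵀ.
Determinant 119·7 − 19² = 472.
m = ((-118)·7 − 19·(-19))/472 = -465/472; b = (119·(-19) − 19·(-118))/472 = -19/472.

m = -0.9852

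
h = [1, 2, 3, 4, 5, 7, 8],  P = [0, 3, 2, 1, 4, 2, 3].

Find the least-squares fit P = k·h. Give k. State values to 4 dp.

With design matrix A, AᵀA = [[168]] and AᵀP = [74]ᵀ.
k = 74/168 = 0.440476.

k = 0.4405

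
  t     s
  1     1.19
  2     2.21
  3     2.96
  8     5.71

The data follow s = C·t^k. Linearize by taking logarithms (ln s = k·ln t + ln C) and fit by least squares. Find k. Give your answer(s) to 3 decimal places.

Taking logs, ln s = k·ln t + ln C, so regress ln s on ln t.
Over the data: Σln t = 3.8712, Σ(ln t)² = 6.0115, Σln s = 3.7944, Σln t·ln s = 5.3647.
Normal system: [[6.0115, 3.8712]; [3.8712, 4]]·[k, ln C]ᵀ = [5.3647, 3.7944]ᵀ.
Slope k = (n·Σln t·ln s − Σln t·Σln s)/(n·Σ(ln t)² − (Σln t)²) = (4·5.3647 − 3.8712·3.7944)/9.0597 = 0.74728; ln C = (Σln s − k·Σln t)/n = 0.22537.

k = 0.747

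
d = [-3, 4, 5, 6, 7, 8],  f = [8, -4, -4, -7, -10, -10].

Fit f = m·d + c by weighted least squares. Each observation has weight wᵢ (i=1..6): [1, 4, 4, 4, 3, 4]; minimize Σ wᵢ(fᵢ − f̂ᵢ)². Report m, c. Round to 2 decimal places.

m = -1.70, c = 3.23

With design matrix X, XᵀWX = [[720, 110]; [110, 20]] and XᵀWf = [-866, -122]ᵀ.
Eliminating c: 20·(row 1) − 110·(row 2) gives 2300·m = 20·(-866) − 110·(-122) = -3900, so m = -39/23.
Then c = ((-122) − 110·(-39/23))/20 = 371/115.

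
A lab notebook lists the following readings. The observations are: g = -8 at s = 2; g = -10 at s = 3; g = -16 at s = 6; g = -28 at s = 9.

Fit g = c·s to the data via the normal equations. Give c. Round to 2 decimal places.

c = -3.03

Entries of MᵀM: Σs·s = 130.
Moment sums: Σs·g = -394.
So MᵀM·[c]ᵀ = Mᵀg: [[130]]·[c]ᵀ = [-394]ᵀ.
c = (-394)/130 = -3.03077.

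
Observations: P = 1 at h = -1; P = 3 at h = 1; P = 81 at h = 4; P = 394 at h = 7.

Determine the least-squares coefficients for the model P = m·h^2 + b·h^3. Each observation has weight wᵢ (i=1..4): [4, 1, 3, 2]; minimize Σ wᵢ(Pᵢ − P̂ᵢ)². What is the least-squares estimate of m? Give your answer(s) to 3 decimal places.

m = 1.127

The normal equations are: 5575·m + 36683·b = 42507;  36683·m + 247591·b = 285835.
Determinant 5575·247591 − 36683² = 34677336.
m = (42507·247591 − 36683·285835)/34677336 = 9766333/8669334; b = (5575·285835 − 36683·42507)/34677336 = 8561461/8669334.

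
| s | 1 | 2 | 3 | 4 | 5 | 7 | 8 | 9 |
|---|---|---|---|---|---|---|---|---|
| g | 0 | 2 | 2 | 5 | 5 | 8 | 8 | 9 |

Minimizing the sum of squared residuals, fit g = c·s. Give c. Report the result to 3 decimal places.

c = 1.028

The normal system MᵀM·[c]ᵀ = Mᵀg is [[249]]·[c]ᵀ = [256]ᵀ.
c = 256/249 = 1.02811.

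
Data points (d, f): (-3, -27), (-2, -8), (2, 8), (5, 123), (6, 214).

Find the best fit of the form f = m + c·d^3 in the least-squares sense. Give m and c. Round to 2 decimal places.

m = -0.18, c = 0.99

XᵀX·[m, c]ᵀ = Xᵀf reads: 5·m + 314·c = 310;  314·m + 63138·c = 62456.
(Σ1 = 5, Σd^3 = 314, Σd^3·d^3 = 63138, Σf = 310, Σd^3·f = 62456.)
Eliminating c: 63138·(row 1) − 314·(row 2) gives 217094·m = 63138·310 − 314·62456 = -38404, so m = -19202/108547.
Then c = (62456 − 314·(-19202/108547))/63138 = 107470/108547.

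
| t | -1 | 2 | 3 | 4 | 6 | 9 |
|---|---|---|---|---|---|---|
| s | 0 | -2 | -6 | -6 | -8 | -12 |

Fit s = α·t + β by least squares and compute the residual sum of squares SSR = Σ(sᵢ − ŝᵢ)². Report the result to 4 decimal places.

SSR = 4.0340

Sums needed: Σt·t = 147, Σt = 23, Σ1 = 6.
Moment sums: Σt·s = -202, Σs = -34.
So AᵀA·[α, β]ᵀ = Aᵀs: [[147, 23]; [23, 6]]·[α, β]ᵀ = [-202, -34]ᵀ.
det = 147·6 − 23² = 353.
α = ((-202)·6 − 23·(-34))/353 = -430/353; β = (147·(-34) − 23·(-202))/353 = -352/353.
Residuals: -78/353, 506/353, -476/353, -46/353, 108/353, -14/353; SSR = 1424/353.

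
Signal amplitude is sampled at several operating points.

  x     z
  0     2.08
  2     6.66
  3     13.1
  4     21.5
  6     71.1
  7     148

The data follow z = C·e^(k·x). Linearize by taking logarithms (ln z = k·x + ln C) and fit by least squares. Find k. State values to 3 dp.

Let Y = ln z. Fitting Y = k·x + ln C by least squares:
Σx = 22.0000, Σ(x)² = 114.0000, Σln z = 17.5305, Σx·ln z = 84.3473.
Normal system: [[114.0000, 22.0000]; [22.0000, 6]]·[k, ln C]ᵀ = [84.3473, 17.5305]ᵀ.
Solving (det = 200.0000): k = 0.60207, ln C = 0.71416.

k = 0.602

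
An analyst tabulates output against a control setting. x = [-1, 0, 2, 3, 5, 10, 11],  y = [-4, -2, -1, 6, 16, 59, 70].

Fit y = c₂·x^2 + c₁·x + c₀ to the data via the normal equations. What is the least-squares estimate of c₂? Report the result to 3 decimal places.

Entries of AᵀA: Σx^2·x^2 = 25364, Σx^2·x = 2490, Σx^2 = 260, Σx·x = 260, Σx = 30, Σ1 = 7.
Right-hand side: Σx^2·y = 14816, Σx·y = 1460, Σy = 144.
Solving the 3×3 system (Gaussian elimination) gives c₂ = 4238/8587, c₁ = 10708/8587, c₀ = -26656/8587.

c₂ = 0.494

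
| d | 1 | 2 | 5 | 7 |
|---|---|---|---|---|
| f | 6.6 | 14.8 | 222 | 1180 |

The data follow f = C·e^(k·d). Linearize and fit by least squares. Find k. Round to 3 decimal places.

k = 0.872

Let Y = ln f. Fitting Y = k·d + ln C by least squares:
Σd = 15.0000, Σ(d)² = 79.0000, Σln f = 17.0576, Σd·ln f = 83.8026.
Equations: 79.0000·k + 15.0000·ln C = 83.8026;  15.0000·k + 4·ln C = 17.0576.
Δ = 79.0000·4 − (15.0000)² = 91.0000; k = (83.8026·4 − 15.0000·17.0576)/91.0000 = 0.87193, ln C = (79.0000·17.0576 − 15.0000·83.8026)/91.0000 = 0.99467.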